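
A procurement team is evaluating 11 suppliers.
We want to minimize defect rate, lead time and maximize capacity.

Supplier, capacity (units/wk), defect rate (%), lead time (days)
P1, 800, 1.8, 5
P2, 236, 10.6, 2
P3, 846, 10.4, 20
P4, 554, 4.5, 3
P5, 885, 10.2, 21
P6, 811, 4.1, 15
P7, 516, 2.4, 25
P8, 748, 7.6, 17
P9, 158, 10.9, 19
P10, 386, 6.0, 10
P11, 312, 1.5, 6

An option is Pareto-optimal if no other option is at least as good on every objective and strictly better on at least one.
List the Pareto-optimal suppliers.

P1: not dominated.
P2: not dominated (best lead time).
P3: not dominated.
P4: not dominated.
P5: not dominated (best capacity).
P6: not dominated.
P7: dominated by P1 (capacity 800≥516, defect rate 1.8≤2.4, lead time 5≤25).
P8: dominated by P1 (capacity 800≥748, defect rate 1.8≤7.6, lead time 5≤17).
P9: dominated by P1 (capacity 800≥158, defect rate 1.8≤10.9, lead time 5≤19).
P10: dominated by P1 (capacity 800≥386, defect rate 1.8≤6.0, lead time 5≤10).
P11: not dominated (best defect rate).

P1, P2, P3, P4, P5, P6, P11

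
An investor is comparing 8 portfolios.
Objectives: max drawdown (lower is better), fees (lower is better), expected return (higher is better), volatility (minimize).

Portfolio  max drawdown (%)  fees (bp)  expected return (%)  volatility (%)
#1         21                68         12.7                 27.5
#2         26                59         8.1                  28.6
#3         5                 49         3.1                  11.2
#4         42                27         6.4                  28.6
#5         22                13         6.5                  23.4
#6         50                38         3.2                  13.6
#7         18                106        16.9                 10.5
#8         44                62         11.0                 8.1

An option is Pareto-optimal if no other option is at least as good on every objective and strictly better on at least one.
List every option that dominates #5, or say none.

#1: worse on fees (68 vs 13).
#2: worse on max drawdown (26 vs 22).
#3: worse on fees (49 vs 13).
#4: worse on max drawdown (42 vs 22).
#6: worse on max drawdown (50 vs 22).
#7: worse on fees (106 vs 13).
#8: worse on max drawdown (44 vs 22).
No option dominates #5.

none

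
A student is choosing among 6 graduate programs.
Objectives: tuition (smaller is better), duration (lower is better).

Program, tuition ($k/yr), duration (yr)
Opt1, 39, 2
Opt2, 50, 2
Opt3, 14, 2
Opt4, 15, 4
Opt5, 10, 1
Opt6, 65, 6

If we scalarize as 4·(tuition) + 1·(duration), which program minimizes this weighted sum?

Opt5

Opt1: 4·39 + 1·2 = 158
Opt2: 4·50 + 1·2 = 202
Opt3: 4·14 + 1·2 = 58
Opt4: 4·15 + 1·4 = 64
Opt5: 4·10 + 1·1 = 41
Opt6: 4·65 + 1·6 = 266
Lowest: Opt5 at 41.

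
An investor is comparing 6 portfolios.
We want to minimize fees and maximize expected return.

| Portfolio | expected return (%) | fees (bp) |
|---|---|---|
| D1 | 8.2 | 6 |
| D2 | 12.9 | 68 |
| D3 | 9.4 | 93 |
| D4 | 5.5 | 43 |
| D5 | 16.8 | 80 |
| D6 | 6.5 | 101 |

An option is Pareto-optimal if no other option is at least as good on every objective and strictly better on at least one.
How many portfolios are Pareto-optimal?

3

D1: not dominated (best fees).
D2: not dominated.
D3: dominated by D2 (expected return 12.9≥9.4, fees 68≤93).
D4: dominated by D1 (expected return 8.2≥5.5, fees 6≤43).
D5: not dominated (best expected return).
D6: dominated by D1 (expected return 8.2≥6.5, fees 6≤101).
Pareto-optimal: D1, D2, D5 → 3.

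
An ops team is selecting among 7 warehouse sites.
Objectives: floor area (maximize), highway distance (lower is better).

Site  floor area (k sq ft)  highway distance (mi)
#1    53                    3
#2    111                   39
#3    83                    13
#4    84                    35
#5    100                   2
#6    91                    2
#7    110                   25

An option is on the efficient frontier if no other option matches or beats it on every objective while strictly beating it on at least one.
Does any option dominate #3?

#5 vs #3: floor area 100≥83, highway distance 2≤13 — #5 is at least as good on every objective and strictly better on at least one, so #5 dominates #3.

Yes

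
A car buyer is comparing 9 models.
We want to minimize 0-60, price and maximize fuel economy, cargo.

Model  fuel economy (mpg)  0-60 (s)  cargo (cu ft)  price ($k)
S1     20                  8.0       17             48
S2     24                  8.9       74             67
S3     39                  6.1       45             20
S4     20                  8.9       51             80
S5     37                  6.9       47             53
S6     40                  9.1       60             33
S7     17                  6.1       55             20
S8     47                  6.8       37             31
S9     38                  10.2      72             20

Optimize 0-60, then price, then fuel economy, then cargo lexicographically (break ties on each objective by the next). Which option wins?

S3

First minimize 0-60: best is 6.1, kept {S3, S7}.
Then minimize price: best is 20, kept {S3, S7}.
Then maximize fuel economy: best is 39, kept {S3}.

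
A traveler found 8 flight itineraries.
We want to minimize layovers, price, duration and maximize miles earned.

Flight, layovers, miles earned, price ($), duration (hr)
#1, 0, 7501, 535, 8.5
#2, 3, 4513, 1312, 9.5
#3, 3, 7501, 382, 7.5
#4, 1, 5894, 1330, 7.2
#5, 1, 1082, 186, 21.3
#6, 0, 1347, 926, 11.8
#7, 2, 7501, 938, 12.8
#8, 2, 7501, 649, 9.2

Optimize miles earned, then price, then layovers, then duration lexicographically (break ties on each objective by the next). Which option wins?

#3

First maximize miles earned: best is 7501, kept {#1, #3, #7, #8}.
Then minimize price: best is 382, kept {#3}.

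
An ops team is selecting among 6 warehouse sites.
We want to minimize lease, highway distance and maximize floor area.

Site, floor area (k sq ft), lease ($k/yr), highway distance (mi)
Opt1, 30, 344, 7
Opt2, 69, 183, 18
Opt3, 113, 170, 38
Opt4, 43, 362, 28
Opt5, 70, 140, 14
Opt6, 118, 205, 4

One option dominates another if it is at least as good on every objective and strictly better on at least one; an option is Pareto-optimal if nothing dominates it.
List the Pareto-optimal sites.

Opt1: dominated by Opt6 (floor area 118≥30, lease 205≤344, highway distance 4≤7).
Opt2: dominated by Opt5 (floor area 70≥69, lease 140≤183, highway distance 14≤18).
Opt3: not dominated.
Opt4: dominated by Opt2 (floor area 69≥43, lease 183≤362, highway distance 18≤28).
Opt5: not dominated (best lease).
Opt6: not dominated (best floor area).

Opt3, Opt5, Opt6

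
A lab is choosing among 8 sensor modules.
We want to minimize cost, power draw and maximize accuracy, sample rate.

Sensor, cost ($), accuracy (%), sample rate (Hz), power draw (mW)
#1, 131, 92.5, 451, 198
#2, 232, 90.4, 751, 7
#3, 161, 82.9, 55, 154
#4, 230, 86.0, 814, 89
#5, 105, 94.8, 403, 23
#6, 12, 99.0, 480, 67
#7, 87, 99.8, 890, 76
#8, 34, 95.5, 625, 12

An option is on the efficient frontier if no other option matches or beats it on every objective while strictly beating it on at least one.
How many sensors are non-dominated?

4

#1: dominated by #6 (cost 12≤131, accuracy 99.0≥92.5, sample rate 480≥451, power draw 67≤198).
#2: not dominated (best power draw).
#3: dominated by #5 (cost 105≤161, accuracy 94.8≥82.9, sample rate 403≥55, power draw 23≤154).
#4: dominated by #7 (cost 87≤230, accuracy 99.8≥86.0, sample rate 890≥814, power draw 76≤89).
#5: dominated by #8 (cost 34≤105, accuracy 95.5≥94.8, sample rate 625≥403, power draw 12≤23).
#6: not dominated (best cost).
#7: not dominated (best accuracy).
#8: not dominated.
Pareto-optimal: #2, #6, #7, #8 → 4.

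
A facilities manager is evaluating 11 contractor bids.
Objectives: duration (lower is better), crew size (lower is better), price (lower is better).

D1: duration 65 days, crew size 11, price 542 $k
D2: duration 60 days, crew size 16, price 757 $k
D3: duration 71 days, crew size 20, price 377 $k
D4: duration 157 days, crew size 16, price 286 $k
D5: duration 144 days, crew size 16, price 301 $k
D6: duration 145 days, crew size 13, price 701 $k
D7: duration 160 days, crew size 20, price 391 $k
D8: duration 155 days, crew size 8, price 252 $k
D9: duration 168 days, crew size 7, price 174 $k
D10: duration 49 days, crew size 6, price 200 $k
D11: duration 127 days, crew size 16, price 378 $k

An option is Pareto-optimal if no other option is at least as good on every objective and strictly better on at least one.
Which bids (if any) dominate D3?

D10

D10: duration 49≤71, crew size 6≤20, price 200≤377 — dominates D3.
Others (D1, D2, D4, D5, D6, D7, D8, D9, D11) are each worse than D3 on at least one objective.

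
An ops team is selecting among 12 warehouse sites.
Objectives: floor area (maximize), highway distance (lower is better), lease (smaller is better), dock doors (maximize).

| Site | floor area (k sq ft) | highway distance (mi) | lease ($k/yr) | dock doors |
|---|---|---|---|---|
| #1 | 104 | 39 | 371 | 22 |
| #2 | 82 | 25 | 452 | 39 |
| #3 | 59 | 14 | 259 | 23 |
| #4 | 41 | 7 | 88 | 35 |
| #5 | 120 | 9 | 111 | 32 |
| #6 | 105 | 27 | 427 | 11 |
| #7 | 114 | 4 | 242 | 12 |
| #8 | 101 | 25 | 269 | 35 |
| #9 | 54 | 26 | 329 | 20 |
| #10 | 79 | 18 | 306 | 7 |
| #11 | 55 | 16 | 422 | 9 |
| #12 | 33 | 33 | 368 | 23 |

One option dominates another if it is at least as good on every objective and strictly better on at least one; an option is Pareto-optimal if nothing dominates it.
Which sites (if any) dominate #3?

#5: floor area 120≥59, highway distance 9≤14, lease 111≤259, dock doors 32≥23 — dominates #3.
Others (#1, #2, #4, #6, #7, #8, #9, #10, #11, #12) are each worse than #3 on at least one objective.

#5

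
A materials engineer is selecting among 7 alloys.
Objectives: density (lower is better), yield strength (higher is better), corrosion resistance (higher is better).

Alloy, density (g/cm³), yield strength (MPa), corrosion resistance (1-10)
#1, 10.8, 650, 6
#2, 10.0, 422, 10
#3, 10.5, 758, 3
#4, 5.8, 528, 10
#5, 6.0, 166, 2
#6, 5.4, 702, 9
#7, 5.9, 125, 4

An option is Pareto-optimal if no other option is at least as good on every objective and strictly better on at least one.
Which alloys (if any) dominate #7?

#4: density 5.8≤5.9, yield strength 528≥125, corrosion resistance 10≥4 — dominates #7.
#6: density 5.4≤5.9, yield strength 702≥125, corrosion resistance 9≥4 — dominates #7.
Others (#1, #2, #3, #5) are each worse than #7 on at least one objective.

#4, #6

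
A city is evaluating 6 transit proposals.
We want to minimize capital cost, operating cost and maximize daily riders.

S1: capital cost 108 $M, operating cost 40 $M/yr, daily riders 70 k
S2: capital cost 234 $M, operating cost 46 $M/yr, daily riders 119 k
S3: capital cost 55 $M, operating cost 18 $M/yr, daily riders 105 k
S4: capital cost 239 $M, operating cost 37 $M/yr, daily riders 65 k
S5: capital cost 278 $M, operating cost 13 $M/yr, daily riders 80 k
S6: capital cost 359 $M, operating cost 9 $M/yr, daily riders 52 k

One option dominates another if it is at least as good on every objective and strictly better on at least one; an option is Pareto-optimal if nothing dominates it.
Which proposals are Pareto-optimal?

S2, S3, S5, S6

S1: dominated by S3 (capital cost 55≤108, operating cost 18≤40, daily riders 105≥70).
S2: not dominated (best daily riders).
S3: not dominated (best capital cost).
S4: dominated by S3 (capital cost 55≤239, operating cost 18≤37, daily riders 105≥65).
S5: not dominated.
S6: not dominated (best operating cost).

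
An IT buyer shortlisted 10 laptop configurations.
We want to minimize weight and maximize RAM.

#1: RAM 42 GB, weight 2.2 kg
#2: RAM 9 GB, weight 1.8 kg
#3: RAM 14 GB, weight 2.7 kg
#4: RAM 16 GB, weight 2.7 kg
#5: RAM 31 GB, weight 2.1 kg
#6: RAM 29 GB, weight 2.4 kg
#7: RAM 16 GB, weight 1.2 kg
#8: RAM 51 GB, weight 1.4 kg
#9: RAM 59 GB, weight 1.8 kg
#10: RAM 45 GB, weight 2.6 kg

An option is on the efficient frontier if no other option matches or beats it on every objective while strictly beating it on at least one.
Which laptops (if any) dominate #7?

#1: worse on weight (2.2 vs 1.2).
#2: worse on RAM (9 vs 16).
#3: worse on RAM (14 vs 16).
#4: worse on weight (2.7 vs 1.2).
#5: worse on weight (2.1 vs 1.2).
#6: worse on weight (2.4 vs 1.2).
#8: worse on weight (1.4 vs 1.2).
#9: worse on weight (1.8 vs 1.2).
#10: worse on weight (2.6 vs 1.2).
No option dominates #7.

none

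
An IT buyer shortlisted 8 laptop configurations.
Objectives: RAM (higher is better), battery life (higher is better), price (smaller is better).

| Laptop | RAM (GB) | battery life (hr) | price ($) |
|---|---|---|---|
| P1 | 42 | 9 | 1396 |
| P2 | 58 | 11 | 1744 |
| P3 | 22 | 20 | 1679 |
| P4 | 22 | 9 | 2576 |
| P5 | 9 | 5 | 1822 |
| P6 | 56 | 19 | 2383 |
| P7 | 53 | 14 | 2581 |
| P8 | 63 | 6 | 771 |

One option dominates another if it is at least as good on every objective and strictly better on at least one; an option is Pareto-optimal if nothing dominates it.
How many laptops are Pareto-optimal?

5

P1: not dominated.
P2: not dominated.
P3: not dominated (best battery life).
P4: dominated by P1 (RAM 42≥22, battery life 9≥9, price 1396≤2576).
P5: dominated by P1 (RAM 42≥9, battery life 9≥5, price 1396≤1822).
P6: not dominated.
P7: dominated by P6 (RAM 56≥53, battery life 19≥14, price 2383≤2581).
P8: not dominated (best RAM).
Pareto-optimal: P1, P2, P3, P6, P8 → 5.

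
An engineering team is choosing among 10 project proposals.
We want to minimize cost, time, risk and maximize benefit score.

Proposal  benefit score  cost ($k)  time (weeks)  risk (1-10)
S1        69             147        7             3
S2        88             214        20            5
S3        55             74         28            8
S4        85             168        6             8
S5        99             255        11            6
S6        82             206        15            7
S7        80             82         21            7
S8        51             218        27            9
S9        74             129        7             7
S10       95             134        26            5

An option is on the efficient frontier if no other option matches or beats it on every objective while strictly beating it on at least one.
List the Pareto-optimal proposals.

S1: not dominated (best risk).
S2: not dominated.
S3: not dominated (best cost).
S4: not dominated (best time).
S5: not dominated (best benefit score).
S6: not dominated.
S7: not dominated.
S8: dominated by S1 (benefit score 69≥51, cost 147≤218, time 7≤27, risk 3≤9).
S9: not dominated.
S10: not dominated.

S1, S2, S3, S4, S5, S6, S7, S9, S10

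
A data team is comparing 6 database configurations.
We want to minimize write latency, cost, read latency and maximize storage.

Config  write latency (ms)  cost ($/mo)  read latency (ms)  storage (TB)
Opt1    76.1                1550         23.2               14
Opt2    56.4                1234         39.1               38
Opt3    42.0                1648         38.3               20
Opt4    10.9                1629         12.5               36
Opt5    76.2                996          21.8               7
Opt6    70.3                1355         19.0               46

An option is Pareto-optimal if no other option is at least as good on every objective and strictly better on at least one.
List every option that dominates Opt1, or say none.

Opt6

Opt6: write latency 70.3≤76.1, cost 1355≤1550, read latency 19.0≤23.2, storage 46≥14 — dominates Opt1.
Others (Opt2, Opt3, Opt4, Opt5) are each worse than Opt1 on at least one objective.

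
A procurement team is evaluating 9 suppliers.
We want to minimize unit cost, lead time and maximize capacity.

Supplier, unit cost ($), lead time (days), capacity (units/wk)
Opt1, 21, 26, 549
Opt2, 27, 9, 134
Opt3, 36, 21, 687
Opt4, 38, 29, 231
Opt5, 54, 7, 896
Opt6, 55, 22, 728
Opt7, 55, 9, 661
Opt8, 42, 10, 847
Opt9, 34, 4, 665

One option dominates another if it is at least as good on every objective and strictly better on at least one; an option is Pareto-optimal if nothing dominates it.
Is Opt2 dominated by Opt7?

Opt7 vs Opt2: Opt7 is worse on unit cost (55 vs 27), so it does not dominate Opt2.

No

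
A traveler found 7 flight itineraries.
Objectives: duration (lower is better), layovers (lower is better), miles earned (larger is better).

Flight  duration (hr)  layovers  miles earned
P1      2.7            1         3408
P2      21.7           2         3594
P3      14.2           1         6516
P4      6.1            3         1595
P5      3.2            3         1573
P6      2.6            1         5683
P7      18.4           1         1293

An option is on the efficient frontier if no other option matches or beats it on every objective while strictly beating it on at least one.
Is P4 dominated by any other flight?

P1 vs P4: duration 2.7≤6.1, layovers 1≤3, miles earned 3408≥1595 — P1 is at least as good on every objective and strictly better on at least one, so P1 dominates P4.

Yes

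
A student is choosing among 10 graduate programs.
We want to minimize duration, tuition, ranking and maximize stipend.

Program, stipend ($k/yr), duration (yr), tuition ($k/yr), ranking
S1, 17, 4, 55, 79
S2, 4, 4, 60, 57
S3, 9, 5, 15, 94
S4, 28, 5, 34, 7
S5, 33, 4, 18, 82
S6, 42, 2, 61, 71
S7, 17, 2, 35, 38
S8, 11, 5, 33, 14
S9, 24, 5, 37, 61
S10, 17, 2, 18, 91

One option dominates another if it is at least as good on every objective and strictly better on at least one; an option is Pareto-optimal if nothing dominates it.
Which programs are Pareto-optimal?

S1: dominated by S7 (stipend 17≥17, duration 2≤4, tuition 35≤55, ranking 38≤79).
S2: dominated by S7 (stipend 17≥4, duration 2≤4, tuition 35≤60, ranking 38≤57).
S3: not dominated (best tuition).
S4: not dominated (best ranking).
S5: not dominated.
S6: not dominated (best stipend).
S7: not dominated.
S8: not dominated.
S9: dominated by S4 (stipend 28≥24, duration 5≤5, tuition 34≤37, ranking 7≤61).
S10: not dominated.

S3, S4, S5, S6, S7, S8, S10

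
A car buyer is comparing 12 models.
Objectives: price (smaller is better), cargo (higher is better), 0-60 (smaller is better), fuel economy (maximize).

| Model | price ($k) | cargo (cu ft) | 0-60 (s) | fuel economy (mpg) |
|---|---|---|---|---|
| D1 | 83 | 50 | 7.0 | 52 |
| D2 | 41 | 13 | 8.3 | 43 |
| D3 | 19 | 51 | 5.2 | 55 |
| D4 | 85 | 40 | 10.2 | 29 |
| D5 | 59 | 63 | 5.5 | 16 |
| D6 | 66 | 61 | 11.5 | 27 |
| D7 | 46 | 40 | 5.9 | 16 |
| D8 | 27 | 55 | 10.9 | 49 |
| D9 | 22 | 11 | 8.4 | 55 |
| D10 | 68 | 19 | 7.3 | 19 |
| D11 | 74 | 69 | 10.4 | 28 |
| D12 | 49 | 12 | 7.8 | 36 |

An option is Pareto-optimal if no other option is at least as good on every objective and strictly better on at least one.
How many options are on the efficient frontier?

D1: dominated by D3 (price 19≤83, cargo 51≥50, 0-60 5.2≤7.0, fuel economy 55≥52).
D2: dominated by D3 (price 19≤41, cargo 51≥13, 0-60 5.2≤8.3, fuel economy 55≥43).
D3: not dominated (best price).
D4: dominated by D1 (price 83≤85, cargo 50≥40, 0-60 7.0≤10.2, fuel economy 52≥29).
D5: not dominated.
D6: not dominated.
D7: dominated by D3 (price 19≤46, cargo 51≥40, 0-60 5.2≤5.9, fuel economy 55≥16).
D8: not dominated.
D9: dominated by D3 (price 19≤22, cargo 51≥11, 0-60 5.2≤8.4, fuel economy 55≥55).
D10: dominated by D3 (price 19≤68, cargo 51≥19, 0-60 5.2≤7.3, fuel economy 55≥19).
D11: not dominated (best cargo).
D12: dominated by D3 (price 19≤49, cargo 51≥12, 0-60 5.2≤7.8, fuel economy 55≥36).
Pareto-optimal: D3, D5, D6, D8, D11 → 5.

5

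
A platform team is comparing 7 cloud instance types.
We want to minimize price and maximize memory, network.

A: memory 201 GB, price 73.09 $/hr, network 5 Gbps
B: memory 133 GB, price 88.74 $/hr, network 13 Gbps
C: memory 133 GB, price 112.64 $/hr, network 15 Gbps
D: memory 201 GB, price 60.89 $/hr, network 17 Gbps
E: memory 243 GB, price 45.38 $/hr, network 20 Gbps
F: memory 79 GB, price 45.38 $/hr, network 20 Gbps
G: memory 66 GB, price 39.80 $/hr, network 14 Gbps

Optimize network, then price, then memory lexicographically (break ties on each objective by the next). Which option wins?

E

First maximize network: best is 20, kept {E, F}.
Then minimize price: best is 45.38, kept {E, F}.
Then maximize memory: best is 243, kept {E}.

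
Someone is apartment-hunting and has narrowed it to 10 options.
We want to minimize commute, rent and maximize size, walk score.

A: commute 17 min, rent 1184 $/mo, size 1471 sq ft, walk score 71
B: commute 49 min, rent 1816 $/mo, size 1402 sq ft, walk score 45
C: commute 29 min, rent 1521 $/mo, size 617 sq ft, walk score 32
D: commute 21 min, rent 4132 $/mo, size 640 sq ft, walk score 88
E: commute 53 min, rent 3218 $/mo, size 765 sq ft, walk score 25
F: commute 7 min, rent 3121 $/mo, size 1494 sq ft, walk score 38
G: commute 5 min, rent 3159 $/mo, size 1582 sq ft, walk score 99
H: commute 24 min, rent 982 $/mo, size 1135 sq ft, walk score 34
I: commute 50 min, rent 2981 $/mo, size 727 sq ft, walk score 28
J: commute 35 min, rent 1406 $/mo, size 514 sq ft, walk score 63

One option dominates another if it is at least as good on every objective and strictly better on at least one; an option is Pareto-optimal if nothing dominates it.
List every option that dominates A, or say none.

none

B: worse on commute (49 vs 17).
C: worse on commute (29 vs 17).
D: worse on commute (21 vs 17).
E: worse on commute (53 vs 17).
F: worse on rent (3121 vs 1184).
G: worse on rent (3159 vs 1184).
H: worse on commute (24 vs 17).
I: worse on commute (50 vs 17).
J: worse on commute (35 vs 17).
No option dominates A.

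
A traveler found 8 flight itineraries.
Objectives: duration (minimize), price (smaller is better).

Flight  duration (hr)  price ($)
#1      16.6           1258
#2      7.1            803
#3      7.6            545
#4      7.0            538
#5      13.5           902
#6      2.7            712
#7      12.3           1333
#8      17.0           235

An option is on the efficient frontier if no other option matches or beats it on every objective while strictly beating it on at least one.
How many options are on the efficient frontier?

3

#1: dominated by #2 (duration 7.1≤16.6, price 803≤1258).
#2: dominated by #4 (duration 7.0≤7.1, price 538≤803).
#3: dominated by #4 (duration 7.0≤7.6, price 538≤545).
#4: not dominated.
#5: dominated by #2 (duration 7.1≤13.5, price 803≤902).
#6: not dominated (best duration).
#7: dominated by #2 (duration 7.1≤12.3, price 803≤1333).
#8: not dominated (best price).
Pareto-optimal: #4, #6, #8 → 3.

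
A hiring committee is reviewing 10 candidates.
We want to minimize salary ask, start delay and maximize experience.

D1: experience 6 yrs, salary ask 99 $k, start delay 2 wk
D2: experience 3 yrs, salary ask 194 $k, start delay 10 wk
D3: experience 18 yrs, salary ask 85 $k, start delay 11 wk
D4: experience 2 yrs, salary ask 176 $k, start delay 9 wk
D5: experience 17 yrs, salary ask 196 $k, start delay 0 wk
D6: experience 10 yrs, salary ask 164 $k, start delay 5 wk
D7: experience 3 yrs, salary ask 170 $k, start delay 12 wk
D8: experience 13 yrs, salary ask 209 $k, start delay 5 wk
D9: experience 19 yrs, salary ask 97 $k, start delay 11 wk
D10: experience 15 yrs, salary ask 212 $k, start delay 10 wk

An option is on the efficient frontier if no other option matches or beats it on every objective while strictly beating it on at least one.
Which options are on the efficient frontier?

D1: not dominated.
D2: dominated by D1 (experience 6≥3, salary ask 99≤194, start delay 2≤10).
D3: not dominated (best salary ask).
D4: dominated by D1 (experience 6≥2, salary ask 99≤176, start delay 2≤9).
D5: not dominated (best start delay).
D6: not dominated.
D7: dominated by D1 (experience 6≥3, salary ask 99≤170, start delay 2≤12).
D8: dominated by D5 (experience 17≥13, salary ask 196≤209, start delay 0≤5).
D9: not dominated (best experience).
D10: dominated by D5 (experience 17≥15, salary ask 196≤212, start delay 0≤10).

D1, D3, D5, D6, D9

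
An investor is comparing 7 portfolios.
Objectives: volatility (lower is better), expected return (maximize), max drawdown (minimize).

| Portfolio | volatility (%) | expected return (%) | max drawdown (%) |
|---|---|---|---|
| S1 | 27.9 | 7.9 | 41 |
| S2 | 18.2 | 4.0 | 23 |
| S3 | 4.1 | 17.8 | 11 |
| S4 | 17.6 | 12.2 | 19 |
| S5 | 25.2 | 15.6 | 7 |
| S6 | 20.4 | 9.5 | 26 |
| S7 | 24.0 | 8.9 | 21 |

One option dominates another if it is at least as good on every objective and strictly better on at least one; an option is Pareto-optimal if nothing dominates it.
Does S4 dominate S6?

Yes

S4 vs S6: volatility 17.6≤20.4, expected return 12.2≥9.5, max drawdown 19≤26 — S4 is at least as good on every objective with at least one strict improvement.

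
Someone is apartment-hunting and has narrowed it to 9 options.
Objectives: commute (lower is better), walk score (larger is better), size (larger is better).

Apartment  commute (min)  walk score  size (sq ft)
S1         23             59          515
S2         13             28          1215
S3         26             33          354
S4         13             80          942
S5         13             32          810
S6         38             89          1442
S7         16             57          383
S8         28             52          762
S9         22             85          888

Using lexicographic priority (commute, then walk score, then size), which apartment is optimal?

S4

First minimize commute: best is 13, kept {S2, S4, S5}.
Then maximize walk score: best is 80, kept {S4}.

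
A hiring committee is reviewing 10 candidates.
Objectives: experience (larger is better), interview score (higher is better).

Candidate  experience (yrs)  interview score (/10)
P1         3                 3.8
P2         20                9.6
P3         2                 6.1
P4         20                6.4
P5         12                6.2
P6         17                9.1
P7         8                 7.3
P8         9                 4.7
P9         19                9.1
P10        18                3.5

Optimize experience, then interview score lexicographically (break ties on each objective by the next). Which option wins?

P2

First maximize experience: best is 20, kept {P2, P4}.
Then maximize interview score: best is 9.6, kept {P2}.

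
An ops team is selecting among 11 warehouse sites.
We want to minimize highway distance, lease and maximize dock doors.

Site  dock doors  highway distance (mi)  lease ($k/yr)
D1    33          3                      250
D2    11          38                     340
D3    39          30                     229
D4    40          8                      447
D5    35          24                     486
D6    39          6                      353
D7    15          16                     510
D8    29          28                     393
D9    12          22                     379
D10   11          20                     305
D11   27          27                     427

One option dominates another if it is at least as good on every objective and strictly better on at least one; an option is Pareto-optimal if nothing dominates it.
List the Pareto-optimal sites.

D1: not dominated (best highway distance).
D2: dominated by D1 (dock doors 33≥11, highway distance 3≤38, lease 250≤340).
D3: not dominated (best lease).
D4: not dominated (best dock doors).
D5: dominated by D4 (dock doors 40≥35, highway distance 8≤24, lease 447≤486).
D6: not dominated.
D7: dominated by D1 (dock doors 33≥15, highway distance 3≤16, lease 250≤510).
D8: dominated by D1 (dock doors 33≥29, highway distance 3≤28, lease 250≤393).
D9: dominated by D1 (dock doors 33≥12, highway distance 3≤22, lease 250≤379).
D10: dominated by D1 (dock doors 33≥11, highway distance 3≤20, lease 250≤305).
D11: dominated by D1 (dock doors 33≥27, highway distance 3≤27, lease 250≤427).

D1, D3, D4, D6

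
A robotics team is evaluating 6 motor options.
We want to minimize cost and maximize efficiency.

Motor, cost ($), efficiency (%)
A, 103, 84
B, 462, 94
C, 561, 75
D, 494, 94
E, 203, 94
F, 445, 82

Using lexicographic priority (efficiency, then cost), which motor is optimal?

First maximize efficiency: best is 94, kept {B, D, E}.
Then minimize cost: best is 203, kept {E}.

E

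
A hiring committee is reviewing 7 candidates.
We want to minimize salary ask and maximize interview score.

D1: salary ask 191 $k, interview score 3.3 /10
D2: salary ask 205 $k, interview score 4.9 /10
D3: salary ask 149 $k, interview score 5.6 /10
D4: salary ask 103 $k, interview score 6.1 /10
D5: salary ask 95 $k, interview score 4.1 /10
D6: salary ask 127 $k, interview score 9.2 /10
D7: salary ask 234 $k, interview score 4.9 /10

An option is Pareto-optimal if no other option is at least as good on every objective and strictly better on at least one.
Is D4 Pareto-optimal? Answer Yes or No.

Yes

D1: worse on salary ask (191 vs 103).
D2: worse on salary ask (205 vs 103).
D3: worse on salary ask (149 vs 103).
D5: worse on interview score (4.1 vs 6.1).
D6: worse on salary ask (127 vs 103).
D7: worse on salary ask (234 vs 103).
No option is at least as good as D4 on every objective and strictly better on one.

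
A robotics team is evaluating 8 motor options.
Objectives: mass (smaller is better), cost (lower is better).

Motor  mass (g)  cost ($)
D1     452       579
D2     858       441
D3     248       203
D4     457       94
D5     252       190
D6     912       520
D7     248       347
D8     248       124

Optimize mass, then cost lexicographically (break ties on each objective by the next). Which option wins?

First minimize mass: best is 248, kept {D3, D7, D8}.
Then minimize cost: best is 124, kept {D8}.

D8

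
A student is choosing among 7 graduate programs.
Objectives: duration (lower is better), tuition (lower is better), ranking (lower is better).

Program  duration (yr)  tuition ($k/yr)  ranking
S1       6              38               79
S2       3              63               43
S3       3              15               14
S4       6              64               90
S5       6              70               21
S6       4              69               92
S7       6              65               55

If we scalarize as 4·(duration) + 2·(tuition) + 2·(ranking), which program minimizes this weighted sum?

S3

S1: 4·6 + 2·38 + 2·79 = 258
S2: 4·3 + 2·63 + 2·43 = 224
S3: 4·3 + 2·15 + 2·14 = 70
S4: 4·6 + 2·64 + 2·90 = 332
S5: 4·6 + 2·70 + 2·21 = 206
S6: 4·4 + 2·69 + 2·92 = 338
S7: 4·6 + 2·65 + 2·55 = 264
Lowest: S3 at 70.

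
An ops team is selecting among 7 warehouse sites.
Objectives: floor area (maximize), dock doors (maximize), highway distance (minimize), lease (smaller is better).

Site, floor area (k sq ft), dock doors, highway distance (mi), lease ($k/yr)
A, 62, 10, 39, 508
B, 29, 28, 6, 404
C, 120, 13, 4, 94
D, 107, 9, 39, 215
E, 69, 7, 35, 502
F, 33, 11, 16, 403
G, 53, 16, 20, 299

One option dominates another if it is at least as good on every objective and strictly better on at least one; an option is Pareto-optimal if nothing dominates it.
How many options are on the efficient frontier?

A: dominated by C (floor area 120≥62, dock doors 13≥10, highway distance 4≤39, lease 94≤508).
B: not dominated (best dock doors).
C: not dominated (best floor area).
D: dominated by C (floor area 120≥107, dock doors 13≥9, highway distance 4≤39, lease 94≤215).
E: dominated by C (floor area 120≥69, dock doors 13≥7, highway distance 4≤35, lease 94≤502).
F: dominated by C (floor area 120≥33, dock doors 13≥11, highway distance 4≤16, lease 94≤403).
G: not dominated.
Pareto-optimal: B, C, G → 3.

3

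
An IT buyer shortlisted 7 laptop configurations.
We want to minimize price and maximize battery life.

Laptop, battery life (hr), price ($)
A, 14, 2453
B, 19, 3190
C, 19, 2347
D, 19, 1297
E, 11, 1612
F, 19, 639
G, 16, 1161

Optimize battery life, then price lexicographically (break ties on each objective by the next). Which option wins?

First maximize battery life: best is 19, kept {B, C, D, F}.
Then minimize price: best is 639, kept {F}.

F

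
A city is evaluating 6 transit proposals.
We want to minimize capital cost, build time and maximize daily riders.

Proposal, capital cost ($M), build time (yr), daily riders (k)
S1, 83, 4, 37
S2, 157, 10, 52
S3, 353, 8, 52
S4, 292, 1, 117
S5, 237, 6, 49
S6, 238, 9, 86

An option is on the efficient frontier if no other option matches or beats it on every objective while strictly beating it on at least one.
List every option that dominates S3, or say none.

S4: capital cost 292≤353, build time 1≤8, daily riders 117≥52 — dominates S3.
Others (S1, S2, S5, S6) are each worse than S3 on at least one objective.

S4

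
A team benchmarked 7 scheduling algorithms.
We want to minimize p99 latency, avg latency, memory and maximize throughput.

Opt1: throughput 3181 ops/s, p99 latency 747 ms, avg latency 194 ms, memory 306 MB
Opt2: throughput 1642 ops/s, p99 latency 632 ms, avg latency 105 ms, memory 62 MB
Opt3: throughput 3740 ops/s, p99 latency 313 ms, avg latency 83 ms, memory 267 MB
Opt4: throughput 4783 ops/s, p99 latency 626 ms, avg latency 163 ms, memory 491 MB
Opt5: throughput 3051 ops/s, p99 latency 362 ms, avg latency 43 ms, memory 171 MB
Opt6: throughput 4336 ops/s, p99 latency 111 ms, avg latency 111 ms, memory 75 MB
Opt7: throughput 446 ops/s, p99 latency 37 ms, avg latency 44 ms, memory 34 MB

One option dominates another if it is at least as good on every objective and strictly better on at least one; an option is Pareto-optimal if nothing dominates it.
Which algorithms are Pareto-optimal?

Opt1: dominated by Opt3 (throughput 3740≥3181, p99 latency 313≤747, avg latency 83≤194, memory 267≤306).
Opt2: not dominated.
Opt3: not dominated.
Opt4: not dominated (best throughput).
Opt5: not dominated (best avg latency).
Opt6: not dominated.
Opt7: not dominated (best p99 latency).

Opt2, Opt3, Opt4, Opt5, Opt6, Opt7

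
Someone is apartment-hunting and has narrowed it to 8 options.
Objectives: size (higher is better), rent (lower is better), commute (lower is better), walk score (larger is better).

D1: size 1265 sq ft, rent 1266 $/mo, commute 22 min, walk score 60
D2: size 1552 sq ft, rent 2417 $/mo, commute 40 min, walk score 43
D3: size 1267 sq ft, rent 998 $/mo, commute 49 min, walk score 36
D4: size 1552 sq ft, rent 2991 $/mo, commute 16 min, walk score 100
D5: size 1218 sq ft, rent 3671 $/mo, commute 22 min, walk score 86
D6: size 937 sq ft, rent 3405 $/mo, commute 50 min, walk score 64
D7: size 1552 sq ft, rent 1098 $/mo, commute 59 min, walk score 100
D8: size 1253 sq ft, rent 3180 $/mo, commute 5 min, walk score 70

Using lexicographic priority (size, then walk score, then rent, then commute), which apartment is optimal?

D7

First maximize size: best is 1552, kept {D2, D4, D7}.
Then maximize walk score: best is 100, kept {D4, D7}.
Then minimize rent: best is 1098, kept {D7}.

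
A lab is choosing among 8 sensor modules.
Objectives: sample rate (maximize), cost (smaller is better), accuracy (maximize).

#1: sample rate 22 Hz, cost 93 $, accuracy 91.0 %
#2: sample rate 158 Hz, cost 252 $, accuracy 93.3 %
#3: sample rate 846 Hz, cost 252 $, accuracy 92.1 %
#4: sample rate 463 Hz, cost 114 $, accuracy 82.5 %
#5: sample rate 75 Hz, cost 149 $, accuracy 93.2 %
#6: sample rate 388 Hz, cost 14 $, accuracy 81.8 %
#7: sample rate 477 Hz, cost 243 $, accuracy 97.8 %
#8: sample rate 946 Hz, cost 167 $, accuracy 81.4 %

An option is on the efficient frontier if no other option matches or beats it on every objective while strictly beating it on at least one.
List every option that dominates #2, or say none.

#7: sample rate 477≥158, cost 243≤252, accuracy 97.8≥93.3 — dominates #2.
Others (#1, #3, #4, #5, #6, #8) are each worse than #2 on at least one objective.

#7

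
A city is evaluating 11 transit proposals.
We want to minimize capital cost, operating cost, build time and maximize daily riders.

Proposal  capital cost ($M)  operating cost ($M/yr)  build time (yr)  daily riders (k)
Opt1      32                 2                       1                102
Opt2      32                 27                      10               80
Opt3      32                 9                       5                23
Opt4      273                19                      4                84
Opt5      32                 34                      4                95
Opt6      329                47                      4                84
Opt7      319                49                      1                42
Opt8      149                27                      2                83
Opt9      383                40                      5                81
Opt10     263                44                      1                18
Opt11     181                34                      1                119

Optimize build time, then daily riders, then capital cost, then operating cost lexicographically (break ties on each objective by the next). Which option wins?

First minimize build time: best is 1, kept {Opt1, Opt7, Opt10, Opt11}.
Then maximize daily riders: best is 119, kept {Opt11}.

Opt11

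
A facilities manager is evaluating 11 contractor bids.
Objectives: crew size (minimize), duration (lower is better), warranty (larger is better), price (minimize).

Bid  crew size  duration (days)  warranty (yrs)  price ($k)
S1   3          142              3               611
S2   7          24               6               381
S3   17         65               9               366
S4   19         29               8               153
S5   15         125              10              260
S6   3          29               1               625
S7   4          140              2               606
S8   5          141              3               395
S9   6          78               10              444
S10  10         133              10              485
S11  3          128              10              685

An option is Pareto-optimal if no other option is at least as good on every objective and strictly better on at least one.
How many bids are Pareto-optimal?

10

S1: not dominated.
S2: not dominated (best duration).
S3: not dominated.
S4: not dominated (best price).
S5: not dominated.
S6: not dominated.
S7: not dominated.
S8: not dominated.
S9: not dominated.
S10: dominated by S9 (crew size 6≤10, duration 78≤133, warranty 10≥10, price 444≤485).
S11: not dominated.
Pareto-optimal: S1, S2, S3, S4, S5, S6, S7, S8, S9, S11 → 10.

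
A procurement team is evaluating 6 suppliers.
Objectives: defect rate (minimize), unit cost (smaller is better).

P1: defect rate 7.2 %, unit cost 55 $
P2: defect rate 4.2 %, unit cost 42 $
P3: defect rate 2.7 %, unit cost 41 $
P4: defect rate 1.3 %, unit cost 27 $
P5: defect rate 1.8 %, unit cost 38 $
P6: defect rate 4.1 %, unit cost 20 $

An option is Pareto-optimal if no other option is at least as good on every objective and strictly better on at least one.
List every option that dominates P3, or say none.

P4: defect rate 1.3≤2.7, unit cost 27≤41 — dominates P3.
P5: defect rate 1.8≤2.7, unit cost 38≤41 — dominates P3.
Others (P1, P2, P6) are each worse than P3 on at least one objective.

P4, P5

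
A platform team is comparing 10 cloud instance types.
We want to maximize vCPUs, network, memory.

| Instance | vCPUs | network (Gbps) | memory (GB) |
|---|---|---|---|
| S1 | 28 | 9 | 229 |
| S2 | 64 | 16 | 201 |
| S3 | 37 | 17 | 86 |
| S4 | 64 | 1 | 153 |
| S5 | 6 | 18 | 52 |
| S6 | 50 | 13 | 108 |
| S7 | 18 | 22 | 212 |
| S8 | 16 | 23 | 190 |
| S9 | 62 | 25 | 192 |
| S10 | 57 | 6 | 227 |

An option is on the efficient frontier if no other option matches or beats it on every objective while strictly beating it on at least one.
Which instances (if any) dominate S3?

S9

S9: vCPUs 62≥37, network 25≥17, memory 192≥86 — dominates S3.
Others (S1, S2, S4, S5, S6, S7, S8, S10) are each worse than S3 on at least one objective.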